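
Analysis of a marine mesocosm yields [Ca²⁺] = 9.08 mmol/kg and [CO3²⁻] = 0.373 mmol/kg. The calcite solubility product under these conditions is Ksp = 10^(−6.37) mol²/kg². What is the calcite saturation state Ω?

Ω = 7.94

Ksp = 10^(−6.37) = 4.266×10^-7
Ω = [Ca²⁺][CO3²⁻]/Ksp = (9.08×10^-3)(0.373×10^-3) / 4.266×10^-7 = 7.94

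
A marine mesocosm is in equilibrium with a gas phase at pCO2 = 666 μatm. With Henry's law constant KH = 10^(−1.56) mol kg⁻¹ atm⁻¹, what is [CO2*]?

KH = 10^(−1.56) = 2.754×10^-2 mol kg⁻¹ atm⁻¹
[CO2*] = KH · pCO2 = 2.754×10^-2 × 666×10^-6 atm = 1.83×10^-5 mol/kg

[CO2*] = 18.3 μmol/kg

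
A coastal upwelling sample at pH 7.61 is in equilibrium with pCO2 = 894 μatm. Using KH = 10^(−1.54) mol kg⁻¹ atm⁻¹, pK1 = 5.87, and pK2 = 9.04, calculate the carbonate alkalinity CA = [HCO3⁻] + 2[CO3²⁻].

CA = 1.52 mmol/kg

[CO2*] = KH · pCO2 = 10^(−1.54) × 894×10^-6 = 2.578×10^-5 mol/kg
α₀ = 1/(1 + K1/[H⁺] + K1K2/[H⁺]²) = 1/(1 + 10^+1.74 + 10^+0.31) = 0.01724
DIC = [CO2*]/α₀ = 2.578×10^-5 / 0.01724 = 1.495 mmol/kg
CA = (α₁ + 2α₂)·DIC = (0.9476 + 2×0.03520) × 1.495 = 1.52 mmol/kg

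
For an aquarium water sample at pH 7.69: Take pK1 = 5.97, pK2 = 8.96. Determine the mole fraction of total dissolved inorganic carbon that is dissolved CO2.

α₀ = 1 / (1 + K1/[H⁺] + K1K2/[H⁺]²) = 1 / (1 + 10^+1.72 + 10^+0.45)
   = 1 / (1 + 52.481 + 2.8184) = 1/56.299 = 0.01776

α₀ = 0.0178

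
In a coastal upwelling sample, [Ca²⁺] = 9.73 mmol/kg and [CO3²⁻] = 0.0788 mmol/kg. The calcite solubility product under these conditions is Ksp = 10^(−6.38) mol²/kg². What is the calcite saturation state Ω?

Ksp = 10^(−6.38) = 4.169×10^-7
Ω = [Ca²⁺][CO3²⁻]/Ksp = (9.73×10^-3)(0.0788×10^-3) / 4.169×10^-7 = 1.84

Ω = 1.84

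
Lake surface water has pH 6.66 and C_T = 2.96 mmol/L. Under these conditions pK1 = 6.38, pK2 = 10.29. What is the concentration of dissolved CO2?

[CO2*] = 1.02 mmol/L

α₀ = 1 / (1 + K1/[H⁺] + K1K2/[H⁺]²) = 1 / (1 + 10^+0.28 + 10^-3.35)
   = 1 / (1 + 1.9055 + 0.00044668) = 1/2.9059 = 0.3441
[CO2*] = α₀ × DIC = 0.3441 × 2.96 = 1.02 mmol/L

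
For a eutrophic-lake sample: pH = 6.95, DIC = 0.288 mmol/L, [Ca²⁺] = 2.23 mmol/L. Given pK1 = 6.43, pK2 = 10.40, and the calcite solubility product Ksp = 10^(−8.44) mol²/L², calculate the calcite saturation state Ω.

α₂ = 1 / (1 + [H⁺]/K2 + [H⁺]²/(K1K2)) = 1 / (1 + 10^+3.45 + 10^+2.93)
   = 1 / (1 + 2818.4 + 851.14) = 1/3670.5 = 0.0002724
[CO3²⁻] = α₂ × DIC = 0.0002724 × 0.288 = 7.846×10^-5 mmol/L = 0.07846 μmol/L
Ksp = 10^(−8.44) = 3.631×10^-9
Ω = [Ca²⁺][CO3²⁻]/Ksp = (2.23×10^-3)(7.846×10^-8) / 3.631×10^-9 = 0.0482

Ω = 0.0482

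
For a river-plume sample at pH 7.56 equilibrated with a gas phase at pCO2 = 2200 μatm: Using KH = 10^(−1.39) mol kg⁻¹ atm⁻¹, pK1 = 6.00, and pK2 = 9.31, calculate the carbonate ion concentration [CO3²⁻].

[CO3²⁻] = 0.0579 mmol/kg

[CO2*] = KH · pCO2 = 10^(−1.39) × 2200×10^-6 = 8.962×10^-5 mol/kg
α₀ = 1/(1 + K1/[H⁺] + K1K2/[H⁺]²) = 1/(1 + 10^+1.56 + 10^-0.19) = 0.02635
DIC = [CO2*]/α₀ = 8.962×10^-5 / 0.02635 = 3.402 mmol/kg
[CO3²⁻] = α₂·DIC; α₂ = 0.01701, so [CO3²⁻] = 0.01701 × 3.402 = 0.0579 mmol/kg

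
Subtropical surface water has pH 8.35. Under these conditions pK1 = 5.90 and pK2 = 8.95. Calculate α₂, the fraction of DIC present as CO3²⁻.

α₂ = 1 / (1 + [H⁺]/K2 + [H⁺]²/(K1K2)) = 1 / (1 + 10^+0.60 + 10^-1.85)
   = 1 / (1 + 3.9811 + 0.014125) = 1/4.9952 = 0.2002

α₂ = 0.200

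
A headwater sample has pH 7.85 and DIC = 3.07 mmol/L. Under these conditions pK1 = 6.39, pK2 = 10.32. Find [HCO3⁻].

α₁ = 1 / (1 + [H⁺]/K1 + K2/[H⁺]) = 1 / (1 + 10^-1.46 + 10^-2.47)
   = 1 / (1 + 0.034674 + 0.0033884) = 1/1.0381 = 0.9633
[HCO3⁻] = α₁ × DIC = 0.9633 × 3.07 = 2.96 mmol/L

[HCO3⁻] = 2.96 mmol/L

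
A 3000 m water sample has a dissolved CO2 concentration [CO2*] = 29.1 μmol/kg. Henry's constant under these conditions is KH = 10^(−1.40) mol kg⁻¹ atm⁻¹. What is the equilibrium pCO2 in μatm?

KH = 10^(−1.40) = 3.981×10^-2 mol kg⁻¹ atm⁻¹
pCO2 = [CO2*]/KH = 29.1×10^-6 / 3.981×10^-2 = 7.31×10^-4 atm = 731 μatm

pCO2 = 731 μatm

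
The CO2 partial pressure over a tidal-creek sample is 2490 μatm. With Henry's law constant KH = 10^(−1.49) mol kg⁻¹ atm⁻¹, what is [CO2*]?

[CO2*] = 80.6 μmol/kg

KH = 10^(−1.49) = 3.236×10^-2 mol kg⁻¹ atm⁻¹
[CO2*] = KH · pCO2 = 3.236×10^-2 × 2490×10^-6 atm = 8.06×10^-5 mol/kg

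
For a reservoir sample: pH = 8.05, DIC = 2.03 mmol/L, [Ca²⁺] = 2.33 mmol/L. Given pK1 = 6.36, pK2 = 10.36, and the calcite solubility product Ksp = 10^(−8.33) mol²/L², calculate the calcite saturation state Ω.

Ω = 4.83

α₂ = 1 / (1 + [H⁺]/K2 + [H⁺]²/(K1K2)) = 1 / (1 + 10^+2.31 + 10^+0.62)
   = 1 / (1 + 204.17 + 4.1687) = 1/209.34 = 0.004777
[CO3²⁻] = α₂ × DIC = 0.004777 × 2.03 = 0.009697 mmol/L = 9.697 μmol/L
Ksp = 10^(−8.33) = 4.677×10^-9
Ω = [Ca²⁺][CO3²⁻]/Ksp = (2.33×10^-3)(9.697×10^-6) / 4.677×10^-9 = 4.83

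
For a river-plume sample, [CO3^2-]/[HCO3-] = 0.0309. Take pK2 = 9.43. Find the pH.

pH = 7.92

From K2 = [H⁺][CO3^2-]/[HCO3-]:  pH = pK2 + log₁₀([CO3^2-]/[HCO3-])
log₁₀(0.0309) = -1.510
pH = 9.43 + (-1.510) = 7.92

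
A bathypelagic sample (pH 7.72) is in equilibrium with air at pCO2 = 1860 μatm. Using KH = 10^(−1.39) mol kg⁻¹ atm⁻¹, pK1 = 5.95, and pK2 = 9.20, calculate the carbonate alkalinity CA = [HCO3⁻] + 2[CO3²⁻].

CA = 4.76 mmol/kg

[CO2*] = KH · pCO2 = 10^(−1.39) × 1860×10^-6 = 7.577×10^-5 mol/kg
α₀ = 1/(1 + K1/[H⁺] + K1K2/[H⁺]²) = 1/(1 + 10^+1.77 + 10^+0.29) = 0.01617
DIC = [CO2*]/α₀ = 7.577×10^-5 / 0.01617 = 4.685 mmol/kg
CA = (α₁ + 2α₂)·DIC = (0.9523 + 2×0.03153) × 4.685 = 4.76 mmol/kg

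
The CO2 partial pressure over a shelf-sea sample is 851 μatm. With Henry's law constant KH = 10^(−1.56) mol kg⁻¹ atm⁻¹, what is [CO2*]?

[CO2*] = 23.4 μmol/kg

KH = 10^(−1.56) = 2.754×10^-2 mol kg⁻¹ atm⁻¹
[CO2*] = KH · pCO2 = 2.754×10^-2 × 851×10^-6 atm = 2.34×10^-5 mol/kg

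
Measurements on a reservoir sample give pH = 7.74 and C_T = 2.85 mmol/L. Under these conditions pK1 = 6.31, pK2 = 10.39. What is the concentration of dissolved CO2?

α₀ = 1 / (1 + K1/[H⁺] + K1K2/[H⁺]²) = 1 / (1 + 10^+1.43 + 10^-1.22)
   = 1 / (1 + 26.915 + 0.060256) = 1/27.976 = 0.03575
[CO2*] = α₀ × DIC = 0.03575 × 2.85 = 0.102 mmol/L

[CO2*] = 0.102 mmol/L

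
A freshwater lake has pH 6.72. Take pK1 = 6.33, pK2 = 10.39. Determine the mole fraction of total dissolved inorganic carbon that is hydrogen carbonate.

α₁ = 0.710

α₁ = 1 / (1 + [H⁺]/K1 + K2/[H⁺]) = 1 / (1 + 10^-0.39 + 10^-3.67)
   = 1 / (1 + 0.40738 + 0.00021380) = 1/1.4076 = 0.7104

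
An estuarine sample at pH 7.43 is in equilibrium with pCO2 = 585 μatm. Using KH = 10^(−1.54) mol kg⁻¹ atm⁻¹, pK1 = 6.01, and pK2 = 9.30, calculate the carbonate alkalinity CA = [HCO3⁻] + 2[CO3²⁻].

CA = 0.456 mmol/kg

[CO2*] = KH · pCO2 = 10^(−1.54) × 585×10^-6 = 1.687×10^-5 mol/kg
α₀ = 1/(1 + K1/[H⁺] + K1K2/[H⁺]²) = 1/(1 + 10^+1.42 + 10^-0.45) = 0.03616
DIC = [CO2*]/α₀ = 1.687×10^-5 / 0.03616 = 0.4666 mmol/kg
CA = (α₁ + 2α₂)·DIC = (0.9510 + 2×0.01283) × 0.4666 = 0.456 mmol/kg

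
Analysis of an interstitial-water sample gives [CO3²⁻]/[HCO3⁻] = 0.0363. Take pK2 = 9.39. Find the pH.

pH = 7.95

From K2 = [H⁺][CO3²⁻]/[HCO3⁻]:  pH = pK2 + log₁₀([CO3²⁻]/[HCO3⁻])
log₁₀(0.0363) = -1.440
pH = 9.39 + (-1.440) = 7.95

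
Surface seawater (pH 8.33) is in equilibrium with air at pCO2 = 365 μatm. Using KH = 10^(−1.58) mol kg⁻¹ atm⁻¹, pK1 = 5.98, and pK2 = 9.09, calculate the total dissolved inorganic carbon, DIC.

[CO2*] = KH · pCO2 = 10^(−1.58) × 365×10^-6 = 9.600×10^-6 mol/kg
α₀ = 1/(1 + K1/[H⁺] + K1K2/[H⁺]²) = 1/(1 + 10^+2.35 + 10^+1.59) = 0.003791
DIC = [CO2*]/α₀ = 9.600×10^-6 / 0.003791 = 2.53 mmol/kg

DIC = 2.53 mmol/kg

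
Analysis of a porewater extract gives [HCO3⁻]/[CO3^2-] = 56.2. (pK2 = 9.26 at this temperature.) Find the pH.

pH = 7.51

From K2 = [H⁺][CO3^2-]/[HCO3⁻]:  pH = pK2 − log₁₀([HCO3⁻]/[CO3^2-])
log₁₀(56.2) = +1.750
pH = 9.26 − (+1.750) = 7.51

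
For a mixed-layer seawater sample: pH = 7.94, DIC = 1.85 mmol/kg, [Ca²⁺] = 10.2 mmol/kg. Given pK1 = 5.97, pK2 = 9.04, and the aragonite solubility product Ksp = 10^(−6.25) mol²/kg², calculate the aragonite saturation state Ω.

α₂ = 1 / (1 + [H⁺]/K2 + [H⁺]²/(K1K2)) = 1 / (1 + 10^+1.10 + 10^-0.87)
   = 1 / (1 + 12.589 + 0.13490) = 1/13.724 = 0.07286
[CO3²⁻] = α₂ × DIC = 0.07286 × 1.85 = 0.1348 mmol/kg
Ksp = 10^(−6.25) = 5.623×10^-7
Ω = [Ca²⁺][CO3²⁻]/Ksp = (10.2×10^-3)(1.348×10^-4) / 5.623×10^-7 = 2.45

Ω = 2.45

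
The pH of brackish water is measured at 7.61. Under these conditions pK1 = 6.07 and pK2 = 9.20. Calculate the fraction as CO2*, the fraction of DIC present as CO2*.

α₀ = 0.0273

α₀ = 1 / (1 + K1/[H⁺] + K1K2/[H⁺]²) = 1 / (1 + 10^+1.54 + 10^-0.05)
   = 1 / (1 + 34.674 + 0.89125) = 1/36.565 = 0.02735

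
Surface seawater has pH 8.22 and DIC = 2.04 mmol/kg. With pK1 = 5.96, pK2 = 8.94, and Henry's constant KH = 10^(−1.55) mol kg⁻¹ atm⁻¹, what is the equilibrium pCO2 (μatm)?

α₀ = 1 / (1 + K1/[H⁺] + K1K2/[H⁺]²) = 1 / (1 + 10^+2.26 + 10^+1.54)
   = 1 / (1 + 181.97 + 34.674) = 1/217.64 = 0.004595
[CO2*] = α₀ × DIC = 0.004595 × 2.04 = 0.009373 mmol/kg = 9.373 μmol/kg
pCO2 = [CO2*]/KH = 9.373×10^-6 / 2.818×10^-2 = 333 μatm

pCO2 = 333 μatm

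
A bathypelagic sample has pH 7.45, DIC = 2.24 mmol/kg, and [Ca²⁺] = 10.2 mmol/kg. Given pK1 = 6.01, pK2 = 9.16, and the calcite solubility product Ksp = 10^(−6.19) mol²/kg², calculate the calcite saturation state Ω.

Ω = 0.654

α₂ = 1 / (1 + [H⁺]/K2 + [H⁺]²/(K1K2)) = 1 / (1 + 10^+1.71 + 10^+0.27)
   = 1 / (1 + 51.286 + 1.8621) = 1/54.148 = 0.01847
[CO3²⁻] = α₂ × DIC = 0.01847 × 2.24 = 0.04137 mmol/kg
Ksp = 10^(−6.19) = 6.457×10^-7
Ω = [Ca²⁺][CO3²⁻]/Ksp = (10.2×10^-3)(4.137×10^-5) / 6.457×10^-7 = 0.654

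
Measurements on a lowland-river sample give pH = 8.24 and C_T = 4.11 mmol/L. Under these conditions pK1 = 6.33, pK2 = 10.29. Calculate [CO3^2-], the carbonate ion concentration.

α₂ = 1 / (1 + [H⁺]/K2 + [H⁺]²/(K1K2)) = 1 / (1 + 10^+2.05 + 10^+0.14)
   = 1 / (1 + 112.20 + 1.3804) = 1/114.58 = 0.008727
[CO3²⁻] = α₂ × DIC = 0.008727 × 4.11 = 0.0359 mmol/L

[CO3²⁻] = 0.0359 mmol/L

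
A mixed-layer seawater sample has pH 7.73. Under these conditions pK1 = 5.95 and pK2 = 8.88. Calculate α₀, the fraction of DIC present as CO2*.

α₀ = 0.0153

α₀ = 1 / (1 + K1/[H⁺] + K1K2/[H⁺]²) = 1 / (1 + 10^+1.78 + 10^+0.63)
   = 1 / (1 + 60.256 + 4.2658) = 1/65.522 = 0.01526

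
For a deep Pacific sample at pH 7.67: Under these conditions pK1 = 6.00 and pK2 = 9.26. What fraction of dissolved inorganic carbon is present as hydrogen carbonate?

α₁ = 1 / (1 + [H⁺]/K1 + K2/[H⁺]) = 1 / (1 + 10^-1.67 + 10^-1.59)
   = 1 / (1 + 0.021380 + 0.025704) = 1/1.0471 = 0.9550

α₁ = 0.955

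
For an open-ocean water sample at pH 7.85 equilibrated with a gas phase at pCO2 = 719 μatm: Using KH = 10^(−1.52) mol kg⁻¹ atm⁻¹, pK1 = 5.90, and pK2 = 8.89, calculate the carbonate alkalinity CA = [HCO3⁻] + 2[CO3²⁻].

[CO2*] = KH · pCO2 = 10^(−1.52) × 719×10^-6 = 2.171×10^-5 mol/kg
α₀ = 1/(1 + K1/[H⁺] + K1K2/[H⁺]²) = 1/(1 + 10^+1.95 + 10^+0.91) = 0.01018
DIC = [CO2*]/α₀ = 2.171×10^-5 / 0.01018 = 2.133 mmol/kg
CA = (α₁ + 2α₂)·DIC = (0.9071 + 2×0.08273) × 2.133 = 2.29 mmol/kg

CA = 2.29 mmol/kg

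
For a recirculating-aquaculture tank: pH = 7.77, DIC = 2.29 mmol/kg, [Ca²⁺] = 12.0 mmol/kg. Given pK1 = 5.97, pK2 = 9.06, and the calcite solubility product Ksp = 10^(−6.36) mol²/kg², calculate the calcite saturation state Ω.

Ω = 3.03

α₂ = 1 / (1 + [H⁺]/K2 + [H⁺]²/(K1K2)) = 1 / (1 + 10^+1.29 + 10^-0.51)
   = 1 / (1 + 19.498 + 0.30903) = 1/20.807 = 0.04806
[CO3²⁻] = α₂ × DIC = 0.04806 × 2.29 = 0.1101 mmol/kg
Ksp = 10^(−6.36) = 4.365×10^-7
Ω = [Ca²⁺][CO3²⁻]/Ksp = (12.0×10^-3)(1.101×10^-4) / 4.365×10^-7 = 3.03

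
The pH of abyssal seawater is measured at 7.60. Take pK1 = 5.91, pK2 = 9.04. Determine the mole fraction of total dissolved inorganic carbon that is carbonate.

α₂ = 1 / (1 + [H⁺]/K2 + [H⁺]²/(K1K2)) = 1 / (1 + 10^+1.44 + 10^-0.25)
   = 1 / (1 + 27.542 + 0.56234) = 1/29.105 = 0.03436

α₂ = 0.0344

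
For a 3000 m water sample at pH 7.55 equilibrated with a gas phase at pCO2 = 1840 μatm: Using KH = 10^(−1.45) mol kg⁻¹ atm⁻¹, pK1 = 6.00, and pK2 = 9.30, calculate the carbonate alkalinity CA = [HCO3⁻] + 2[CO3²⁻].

[CO2*] = KH · pCO2 = 10^(−1.45) × 1840×10^-6 = 6.529×10^-5 mol/kg
α₀ = 1/(1 + K1/[H⁺] + K1K2/[H⁺]²) = 1/(1 + 10^+1.55 + 10^-0.20) = 0.02695
DIC = [CO2*]/α₀ = 6.529×10^-5 / 0.02695 = 2.423 mmol/kg
CA = (α₁ + 2α₂)·DIC = (0.9561 + 2×0.01700) × 2.423 = 2.40 mmol/kg

CA = 2.40 mmol/kg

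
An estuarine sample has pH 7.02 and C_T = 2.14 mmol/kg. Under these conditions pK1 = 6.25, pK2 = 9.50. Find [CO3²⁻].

α₂ = 1 / (1 + [H⁺]/K2 + [H⁺]²/(K1K2)) = 1 / (1 + 10^+2.48 + 10^+1.71)
   = 1 / (1 + 302.00 + 51.286) = 1/354.28 = 0.002823
[CO3²⁻] = α₂ × DIC = 0.002823 × 2.14 = 0.00604 mmol/kg = 6.04 μmol/kg

[CO3²⁻] = 6.04 μmol/kg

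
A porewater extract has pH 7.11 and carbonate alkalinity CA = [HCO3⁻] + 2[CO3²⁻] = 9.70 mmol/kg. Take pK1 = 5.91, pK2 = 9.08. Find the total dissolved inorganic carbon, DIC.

DIC = 10.2 mmol/kg

CA = [HCO3⁻] + 2[CO3²⁻] = (α₁ + 2α₂)·DIC
At pH 7.11: [H⁺]/K1 = 10^-1.20 = 0.063096, K2/[H⁺] = 10^-1.97 = 0.010715
α₁ = 1/(1 + 0.063096 + 0.010715) = 1/1.0738 = 0.9313; α₂ = α₁·K2/[H⁺] = 0.009979
α₁ + 2α₂ = 0.9512
DIC = CA / (α₁ + 2α₂) = 9.70 / 0.9512 = 10.2 mmol/kg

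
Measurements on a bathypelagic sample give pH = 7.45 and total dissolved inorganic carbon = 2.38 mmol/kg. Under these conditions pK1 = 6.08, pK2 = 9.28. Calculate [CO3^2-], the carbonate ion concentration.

[CO3²⁻] = 0.0333 mmol/kg

α₂ = 1 / (1 + [H⁺]/K2 + [H⁺]²/(K1K2)) = 1 / (1 + 10^+1.83 + 10^+0.46)
   = 1 / (1 + 67.608 + 2.8840) = 1/71.492 = 0.01399
[CO3²⁻] = α₂ × DIC = 0.01399 × 2.38 = 0.0333 mmol/kg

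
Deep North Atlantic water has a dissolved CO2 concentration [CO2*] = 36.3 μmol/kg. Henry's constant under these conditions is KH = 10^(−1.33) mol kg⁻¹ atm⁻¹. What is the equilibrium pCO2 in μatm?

pCO2 = 776 μatm

KH = 10^(−1.33) = 4.677×10^-2 mol kg⁻¹ atm⁻¹
pCO2 = [CO2*]/KH = 36.3×10^-6 / 4.677×10^-2 = 7.76×10^-4 atm = 776 μatm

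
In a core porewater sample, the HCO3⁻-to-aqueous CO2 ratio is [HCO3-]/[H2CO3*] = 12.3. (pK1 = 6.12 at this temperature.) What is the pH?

From K1 = [H⁺][HCO3-]/[H2CO3*]:  pH = pK1 + log₁₀([HCO3-]/[H2CO3*])
log₁₀(12.3) = +1.090
pH = 6.12 + (+1.090) = 7.21

pH = 7.21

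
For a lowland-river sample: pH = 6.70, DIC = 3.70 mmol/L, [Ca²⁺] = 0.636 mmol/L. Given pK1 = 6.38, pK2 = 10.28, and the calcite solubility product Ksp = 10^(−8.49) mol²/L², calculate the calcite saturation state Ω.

α₂ = 1 / (1 + [H⁺]/K2 + [H⁺]²/(K1K2)) = 1 / (1 + 10^+3.58 + 10^+3.26)
   = 1 / (1 + 3801.9 + 1819.7) = 1/5622.6 = 0.0001779
[CO3²⁻] = α₂ × DIC = 0.0001779 × 3.70 = 0.0006581 mmol/L = 0.6581 μmol/L
Ksp = 10^(−8.49) = 3.236×10^-9
Ω = [Ca²⁺][CO3²⁻]/Ksp = (0.636×10^-3)(6.581×10^-7) / 3.236×10^-9 = 0.129

Ω = 0.129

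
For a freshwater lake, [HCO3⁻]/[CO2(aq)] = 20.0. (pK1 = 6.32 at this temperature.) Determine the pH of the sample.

pH = 7.62

From K1 = [H⁺][HCO3⁻]/[CO2(aq)]:  pH = pK1 + log₁₀([HCO3⁻]/[CO2(aq)])
log₁₀(20.0) = +1.301
pH = 6.32 + (+1.301) = 7.62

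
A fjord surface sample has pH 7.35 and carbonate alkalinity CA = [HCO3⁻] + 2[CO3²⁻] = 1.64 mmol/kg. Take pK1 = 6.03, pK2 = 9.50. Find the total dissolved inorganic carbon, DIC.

DIC = 1.71 mmol/kg

CA = [HCO3⁻] + 2[CO3²⁻] = (α₁ + 2α₂)·DIC
At pH 7.35: [H⁺]/K1 = 10^-1.32 = 0.047863, K2/[H⁺] = 10^-2.15 = 0.0070795
α₁ = 1/(1 + 0.047863 + 0.0070795) = 1/1.0549 = 0.9479; α₂ = α₁·K2/[H⁺] = 0.006711
α₁ + 2α₂ = 0.9613
DIC = CA / (α₁ + 2α₂) = 1.64 / 0.9613 = 1.71 mmol/kg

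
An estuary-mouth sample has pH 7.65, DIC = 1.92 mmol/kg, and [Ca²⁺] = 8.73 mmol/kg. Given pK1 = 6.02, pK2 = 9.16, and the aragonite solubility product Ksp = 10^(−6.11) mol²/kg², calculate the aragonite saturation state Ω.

α₂ = 1 / (1 + [H⁺]/K2 + [H⁺]²/(K1K2)) = 1 / (1 + 10^+1.51 + 10^-0.12)
   = 1 / (1 + 32.359 + 0.75858) = 1/34.118 = 0.02931
[CO3²⁻] = α₂ × DIC = 0.02931 × 1.92 = 0.05628 mmol/kg
Ksp = 10^(−6.11) = 7.762×10^-7
Ω = [Ca²⁺][CO3²⁻]/Ksp = (8.73×10^-3)(5.628×10^-5) / 7.762×10^-7 = 0.633

Ω = 0.633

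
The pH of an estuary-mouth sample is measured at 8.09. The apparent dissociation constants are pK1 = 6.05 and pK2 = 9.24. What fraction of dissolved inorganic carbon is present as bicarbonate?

α₁ = 0.926

α₁ = 1 / (1 + [H⁺]/K1 + K2/[H⁺]) = 1 / (1 + 10^-2.04 + 10^-1.15)
   = 1 / (1 + 0.0091201 + 0.070795) = 1/1.0799 = 0.9260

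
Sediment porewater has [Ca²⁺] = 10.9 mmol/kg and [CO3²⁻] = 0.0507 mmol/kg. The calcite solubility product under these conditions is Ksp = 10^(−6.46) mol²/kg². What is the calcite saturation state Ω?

Ksp = 10^(−6.46) = 3.467×10^-7
Ω = [Ca²⁺][CO3²⁻]/Ksp = (10.9×10^-3)(0.0507×10^-3) / 3.467×10^-7 = 1.59

Ω = 1.59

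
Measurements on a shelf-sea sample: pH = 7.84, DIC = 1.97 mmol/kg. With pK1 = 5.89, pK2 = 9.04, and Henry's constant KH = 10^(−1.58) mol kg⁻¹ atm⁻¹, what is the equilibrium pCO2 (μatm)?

α₀ = 1 / (1 + K1/[H⁺] + K1K2/[H⁺]²) = 1 / (1 + 10^+1.95 + 10^+0.75)
   = 1 / (1 + 89.125 + 5.6234) = 1/95.749 = 0.01044
[CO2*] = α₀ × DIC = 0.01044 × 1.97 = 0.02057 mmol/kg
pCO2 = [CO2*]/KH = 2.057×10^-5 / 2.630×10^-2 = 782 μatm

pCO2 = 782 μatm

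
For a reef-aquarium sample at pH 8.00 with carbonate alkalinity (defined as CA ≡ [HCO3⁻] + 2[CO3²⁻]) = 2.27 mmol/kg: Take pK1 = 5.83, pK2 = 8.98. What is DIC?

CA = [HCO3⁻] + 2[CO3²⁻] = (α₁ + 2α₂)·DIC
At pH 8.00: [H⁺]/K1 = 10^-2.17 = 0.0067608, K2/[H⁺] = 10^-0.98 = 0.10471
α₁ = 1/(1 + 0.0067608 + 0.10471) = 1/1.1115 = 0.8997; α₂ = α₁·K2/[H⁺] = 0.09421
α₁ + 2α₂ = 1.0881
DIC = CA / (α₁ + 2α₂) = 2.27 / 1.0881 = 2.09 mmol/kg

DIC = 2.09 mmol/kg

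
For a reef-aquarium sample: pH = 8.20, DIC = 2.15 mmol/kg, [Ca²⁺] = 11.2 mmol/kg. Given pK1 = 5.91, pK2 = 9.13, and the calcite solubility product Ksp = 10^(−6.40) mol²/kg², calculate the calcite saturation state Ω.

α₂ = 1 / (1 + [H⁺]/K2 + [H⁺]²/(K1K2)) = 1 / (1 + 10^+0.93 + 10^-1.36)
   = 1 / (1 + 8.5114 + 0.043652) = 1/9.5550 = 0.1047
[CO3²⁻] = α₂ × DIC = 0.1047 × 2.15 = 0.2250 mmol/kg
Ksp = 10^(−6.40) = 3.981×10^-7
Ω = [Ca²⁺][CO3²⁻]/Ksp = (11.2×10^-3)(2.250×10^-4) / 3.981×10^-7 = 6.33

Ω = 6.33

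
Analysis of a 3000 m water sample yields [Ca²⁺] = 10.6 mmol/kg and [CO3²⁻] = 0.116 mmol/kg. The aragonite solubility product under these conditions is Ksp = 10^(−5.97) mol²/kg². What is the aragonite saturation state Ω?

Ksp = 10^(−5.97) = 1.072×10^-6
Ω = [Ca²⁺][CO3²⁻]/Ksp = (10.6×10^-3)(0.116×10^-3) / 1.072×10^-6 = 1.15

Ω = 1.15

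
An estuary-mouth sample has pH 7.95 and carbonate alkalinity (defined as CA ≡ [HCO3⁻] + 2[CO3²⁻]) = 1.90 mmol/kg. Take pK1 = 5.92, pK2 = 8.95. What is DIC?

DIC = 1.76 mmol/kg

CA = [HCO3⁻] + 2[CO3²⁻] = (α₁ + 2α₂)·DIC
At pH 7.95: [H⁺]/K1 = 10^-2.03 = 0.0093325, K2/[H⁺] = 10^-1.00 = 0.10000
α₁ = 1/(1 + 0.0093325 + 0.10000) = 1/1.1093 = 0.9014; α₂ = α₁·K2/[H⁺] = 0.09014
α₁ + 2α₂ = 1.0817
DIC = CA / (α₁ + 2α₂) = 1.90 / 1.0817 = 1.76 mmol/kg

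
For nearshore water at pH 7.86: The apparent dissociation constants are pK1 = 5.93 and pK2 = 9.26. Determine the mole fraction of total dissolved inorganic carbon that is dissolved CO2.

α₀ = 0.0112

α₀ = 1 / (1 + K1/[H⁺] + K1K2/[H⁺]²) = 1 / (1 + 10^+1.93 + 10^+0.53)
   = 1 / (1 + 85.114 + 3.3884) = 1/89.502 = 0.01117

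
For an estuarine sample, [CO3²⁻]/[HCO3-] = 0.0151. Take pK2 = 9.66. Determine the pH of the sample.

pH = 7.84

From K2 = [H⁺][CO3²⁻]/[HCO3-]:  pH = pK2 + log₁₀([CO3²⁻]/[HCO3-])
log₁₀(0.0151) = -1.821
pH = 9.66 + (-1.821) = 7.84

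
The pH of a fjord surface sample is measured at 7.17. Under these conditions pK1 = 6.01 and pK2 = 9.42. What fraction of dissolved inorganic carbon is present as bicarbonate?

α₁ = 0.930

α₁ = 1 / (1 + [H⁺]/K1 + K2/[H⁺]) = 1 / (1 + 10^-1.16 + 10^-2.25)
   = 1 / (1 + 0.069183 + 0.0056234) = 1/1.0748 = 0.9304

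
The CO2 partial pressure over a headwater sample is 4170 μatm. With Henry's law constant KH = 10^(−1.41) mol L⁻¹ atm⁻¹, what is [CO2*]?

KH = 10^(−1.41) = 3.890×10^-2 mol L⁻¹ atm⁻¹
[CO2*] = KH · pCO2 = 3.890×10^-2 × 4170×10^-6 atm = 1.62×10^-4 mol/L

[CO2*] = 162 μmol/L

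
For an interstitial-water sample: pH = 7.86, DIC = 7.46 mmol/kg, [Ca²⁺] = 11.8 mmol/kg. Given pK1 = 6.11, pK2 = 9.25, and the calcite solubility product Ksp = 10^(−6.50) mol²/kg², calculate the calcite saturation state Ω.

Ω = 10.7

α₂ = 1 / (1 + [H⁺]/K2 + [H⁺]²/(K1K2)) = 1 / (1 + 10^+1.39 + 10^-0.36)
   = 1 / (1 + 24.547 + 0.43652) = 1/25.984 = 0.03849
[CO3²⁻] = α₂ × DIC = 0.03849 × 7.46 = 0.2871 mmol/kg
Ksp = 10^(−6.50) = 3.162×10^-7
Ω = [Ca²⁺][CO3²⁻]/Ksp = (11.8×10^-3)(2.871×10^-4) / 3.162×10^-7 = 10.7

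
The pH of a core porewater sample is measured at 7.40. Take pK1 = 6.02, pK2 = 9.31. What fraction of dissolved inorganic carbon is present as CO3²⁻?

α₂ = 0.0117

α₂ = 1 / (1 + [H⁺]/K2 + [H⁺]²/(K1K2)) = 1 / (1 + 10^+1.91 + 10^+0.53)
   = 1 / (1 + 81.283 + 3.3884) = 1/85.671 = 0.01167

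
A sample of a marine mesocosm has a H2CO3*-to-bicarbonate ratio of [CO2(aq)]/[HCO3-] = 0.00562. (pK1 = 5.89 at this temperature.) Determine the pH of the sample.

From K1 = [H⁺][HCO3-]/[CO2(aq)]:  pH = pK1 − log₁₀([CO2(aq)]/[HCO3-])
log₁₀(0.00562) = -2.250
pH = 5.89 − (-2.250) = 8.14

pH = 8.14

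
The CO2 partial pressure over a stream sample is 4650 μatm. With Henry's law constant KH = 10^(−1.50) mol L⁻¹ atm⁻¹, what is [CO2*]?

[CO2*] = 147 μmol/L

KH = 10^(−1.50) = 3.162×10^-2 mol L⁻¹ atm⁻¹
[CO2*] = KH · pCO2 = 3.162×10^-2 × 4650×10^-6 atm = 1.47×10^-4 mol/L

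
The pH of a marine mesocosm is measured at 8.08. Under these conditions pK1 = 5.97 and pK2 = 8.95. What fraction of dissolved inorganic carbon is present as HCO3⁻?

α₁ = 1 / (1 + [H⁺]/K1 + K2/[H⁺]) = 1 / (1 + 10^-2.11 + 10^-0.87)
   = 1 / (1 + 0.0077625 + 0.13490) = 1/1.1427 = 0.8752

α₁ = 0.875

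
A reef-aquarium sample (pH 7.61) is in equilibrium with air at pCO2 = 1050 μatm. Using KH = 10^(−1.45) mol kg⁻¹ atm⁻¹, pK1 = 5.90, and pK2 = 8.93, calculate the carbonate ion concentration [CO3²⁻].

[CO3²⁻] = 0.0915 mmol/kg

[CO2*] = KH · pCO2 = 10^(−1.45) × 1050×10^-6 = 3.726×10^-5 mol/kg
α₀ = 1/(1 + K1/[H⁺] + K1K2/[H⁺]²) = 1/(1 + 10^+1.71 + 10^+0.39) = 0.01827
DIC = [CO2*]/α₀ = 3.726×10^-5 / 0.01827 = 2.039 mmol/kg
[CO3²⁻] = α₂·DIC; α₂ = 0.04484, so [CO3²⁻] = 0.04484 × 2.039 = 0.0915 mmol/kg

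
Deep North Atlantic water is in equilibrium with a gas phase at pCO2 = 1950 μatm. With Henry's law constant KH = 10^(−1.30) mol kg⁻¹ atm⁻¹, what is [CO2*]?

[CO2*] = 97.7 μmol/kg

KH = 10^(−1.30) = 5.012×10^-2 mol kg⁻¹ atm⁻¹
[CO2*] = KH · pCO2 = 5.012×10^-2 × 1950×10^-6 atm = 9.77×10^-5 mol/kg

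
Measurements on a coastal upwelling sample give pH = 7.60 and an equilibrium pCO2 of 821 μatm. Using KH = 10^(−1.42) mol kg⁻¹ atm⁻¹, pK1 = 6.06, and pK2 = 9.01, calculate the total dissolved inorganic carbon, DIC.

[CO2*] = KH · pCO2 = 10^(−1.42) × 821×10^-6 = 3.121×10^-5 mol/kg
α₀ = 1/(1 + K1/[H⁺] + K1K2/[H⁺]²) = 1/(1 + 10^+1.54 + 10^+0.13) = 0.02701
DIC = [CO2*]/α₀ = 3.121×10^-5 / 0.02701 = 1.16 mmol/kg

DIC = 1.16 mmol/kg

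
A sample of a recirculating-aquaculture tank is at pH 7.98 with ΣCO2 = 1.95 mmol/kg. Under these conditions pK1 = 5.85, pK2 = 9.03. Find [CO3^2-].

α₂ = 1 / (1 + [H⁺]/K2 + [H⁺]²/(K1K2)) = 1 / (1 + 10^+1.05 + 10^-1.08)
   = 1 / (1 + 11.220 + 0.083176) = 1/12.303 = 0.08128
[CO3²⁻] = α₂ × DIC = 0.08128 × 1.95 = 0.158 mmol/kg

[CO3²⁻] = 0.158 mmol/kg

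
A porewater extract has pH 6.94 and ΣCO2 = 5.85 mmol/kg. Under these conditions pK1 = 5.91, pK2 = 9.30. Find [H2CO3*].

[CO2*] = 0.497 mmol/kg

α₀ = 1 / (1 + K1/[H⁺] + K1K2/[H⁺]²) = 1 / (1 + 10^+1.03 + 10^-1.33)
   = 1 / (1 + 10.715 + 0.046774) = 1/11.762 = 0.08502
[CO2*] = α₀ × DIC = 0.08502 × 5.85 = 0.497 mmol/kg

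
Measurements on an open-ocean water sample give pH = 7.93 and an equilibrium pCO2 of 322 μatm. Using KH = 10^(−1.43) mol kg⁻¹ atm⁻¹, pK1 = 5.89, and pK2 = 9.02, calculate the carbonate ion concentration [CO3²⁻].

[CO3²⁻] = 0.107 mmol/kg

[CO2*] = KH · pCO2 = 10^(−1.43) × 322×10^-6 = 1.196×10^-5 mol/kg
α₀ = 1/(1 + K1/[H⁺] + K1K2/[H⁺]²) = 1/(1 + 10^+2.04 + 10^+0.95) = 0.008364
DIC = [CO2*]/α₀ = 1.196×10^-5 / 0.008364 = 1.430 mmol/kg
[CO3²⁻] = α₂·DIC; α₂ = 0.07454, so [CO3²⁻] = 0.07454 × 1.430 = 0.107 mmol/kg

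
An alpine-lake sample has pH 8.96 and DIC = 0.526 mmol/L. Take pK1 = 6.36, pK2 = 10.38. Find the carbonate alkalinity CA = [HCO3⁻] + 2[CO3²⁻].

CA = [HCO3⁻] + 2[CO3²⁻] = (α₁ + 2α₂)·DIC
At pH 8.96: [H⁺]/K1 = 10^-2.60 = 0.0025119, K2/[H⁺] = 10^-1.42 = 0.038019
α₁ = 1/(1 + 0.0025119 + 0.038019) = 1/1.0405 = 0.9610; α₂ = α₁·K2/[H⁺] = 0.03654
α₁ + 2α₂ = 1.0341
CA = 1.0341 × 0.526 = 0.544 mmol/L

CA = 0.544 mmol/L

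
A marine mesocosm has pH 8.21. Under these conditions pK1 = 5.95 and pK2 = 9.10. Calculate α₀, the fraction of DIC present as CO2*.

α₀ = 0.00484

α₀ = 1 / (1 + K1/[H⁺] + K1K2/[H⁺]²) = 1 / (1 + 10^+2.26 + 10^+1.37)
   = 1 / (1 + 181.97 + 23.442) = 1/206.41 = 0.004845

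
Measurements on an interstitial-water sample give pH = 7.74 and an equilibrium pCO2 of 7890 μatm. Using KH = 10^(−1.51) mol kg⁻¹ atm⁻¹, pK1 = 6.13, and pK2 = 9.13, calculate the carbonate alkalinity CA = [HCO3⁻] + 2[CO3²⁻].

CA = 10.7 mmol/kg

[CO2*] = KH · pCO2 = 10^(−1.51) × 7890×10^-6 = 2.438×10^-4 mol/kg
α₀ = 1/(1 + K1/[H⁺] + K1K2/[H⁺]²) = 1/(1 + 10^+1.61 + 10^+0.22) = 0.02304
DIC = [CO2*]/α₀ = 2.438×10^-4 / 0.02304 = 10.58 mmol/kg
CA = (α₁ + 2α₂)·DIC = (0.9387 + 2×0.03824) × 10.58 = 10.7 mmol/kg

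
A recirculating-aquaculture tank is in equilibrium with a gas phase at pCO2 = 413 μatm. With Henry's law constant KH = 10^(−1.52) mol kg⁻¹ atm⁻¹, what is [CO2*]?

[CO2*] = 12.5 μmol/kg

KH = 10^(−1.52) = 3.020×10^-2 mol kg⁻¹ atm⁻¹
[CO2*] = KH · pCO2 = 3.020×10^-2 × 413×10^-6 atm = 1.25×10^-5 mol/kg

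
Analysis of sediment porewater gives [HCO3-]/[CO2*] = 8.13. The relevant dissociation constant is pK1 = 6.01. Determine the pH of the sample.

From K1 = [H⁺][HCO3-]/[CO2*]:  pH = pK1 + log₁₀([HCO3-]/[CO2*])
log₁₀(8.13) = +0.910
pH = 6.01 + (+0.910) = 6.92

pH = 6.92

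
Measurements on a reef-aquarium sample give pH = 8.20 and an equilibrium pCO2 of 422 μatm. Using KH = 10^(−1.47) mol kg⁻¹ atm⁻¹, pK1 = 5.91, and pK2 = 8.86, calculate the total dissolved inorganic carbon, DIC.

DIC = 3.41 mmol/kg

[CO2*] = KH · pCO2 = 10^(−1.47) × 422×10^-6 = 1.430×10^-5 mol/kg
α₀ = 1/(1 + K1/[H⁺] + K1K2/[H⁺]²) = 1/(1 + 10^+2.29 + 10^+1.63) = 0.004190
DIC = [CO2*]/α₀ = 1.430×10^-5 / 0.004190 = 3.41 mmol/kg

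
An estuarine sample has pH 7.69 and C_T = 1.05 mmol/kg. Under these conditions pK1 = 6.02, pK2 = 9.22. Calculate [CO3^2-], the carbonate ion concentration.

[CO3²⁻] = 0.0295 mmol/kg

α₂ = 1 / (1 + [H⁺]/K2 + [H⁺]²/(K1K2)) = 1 / (1 + 10^+1.53 + 10^-0.14)
   = 1 / (1 + 33.884 + 0.72444) = 1/35.609 = 0.02808
[CO3²⁻] = α₂ × DIC = 0.02808 × 1.05 = 0.0295 mmol/kg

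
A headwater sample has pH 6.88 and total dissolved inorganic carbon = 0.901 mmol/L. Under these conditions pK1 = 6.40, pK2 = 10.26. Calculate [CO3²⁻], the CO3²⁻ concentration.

α₂ = 1 / (1 + [H⁺]/K2 + [H⁺]²/(K1K2)) = 1 / (1 + 10^+3.38 + 10^+2.90)
   = 1 / (1 + 2398.8 + 794.33) = 1/3194.2 = 0.0003131
[CO3²⁻] = α₂ × DIC = 0.0003131 × 0.901 = 0.000282 mmol/L = 0.282 μmol/L

[CO3²⁻] = 0.282 μmol/L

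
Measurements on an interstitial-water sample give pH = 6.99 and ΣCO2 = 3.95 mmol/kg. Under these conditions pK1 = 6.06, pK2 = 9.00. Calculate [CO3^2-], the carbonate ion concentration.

[CO3²⁻] = 0.0342 mmol/kg

α₂ = 1 / (1 + [H⁺]/K2 + [H⁺]²/(K1K2)) = 1 / (1 + 10^+2.01 + 10^+1.08)
   = 1 / (1 + 102.33 + 12.023) = 1/115.35 = 0.008669
[CO3²⁻] = α₂ × DIC = 0.008669 × 3.95 = 0.0342 mmol/kg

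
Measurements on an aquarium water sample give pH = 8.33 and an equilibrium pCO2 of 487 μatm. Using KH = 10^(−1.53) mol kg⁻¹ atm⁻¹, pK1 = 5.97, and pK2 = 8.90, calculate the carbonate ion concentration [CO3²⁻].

[CO2*] = KH · pCO2 = 10^(−1.53) × 487×10^-6 = 1.437×10^-5 mol/kg
α₀ = 1/(1 + K1/[H⁺] + K1K2/[H⁺]²) = 1/(1 + 10^+2.36 + 10^+1.79) = 0.003428
DIC = [CO2*]/α₀ = 1.437×10^-5 / 0.003428 = 4.193 mmol/kg
[CO3²⁻] = α₂·DIC; α₂ = 0.2113, so [CO3²⁻] = 0.2113 × 4.193 = 0.886 mmol/kg

[CO3²⁻] = 0.886 mmol/kg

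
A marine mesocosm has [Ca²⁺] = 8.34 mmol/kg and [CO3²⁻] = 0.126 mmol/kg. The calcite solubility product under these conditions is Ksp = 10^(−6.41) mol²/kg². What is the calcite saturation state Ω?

Ω = 2.70

Ksp = 10^(−6.41) = 3.890×10^-7
Ω = [Ca²⁺][CO3²⁻]/Ksp = (8.34×10^-3)(0.126×10^-3) / 3.890×10^-7 = 2.70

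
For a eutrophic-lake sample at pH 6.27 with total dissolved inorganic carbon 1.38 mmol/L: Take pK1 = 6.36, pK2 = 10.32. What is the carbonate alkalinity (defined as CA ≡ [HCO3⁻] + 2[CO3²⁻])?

CA = 0.619 mmol/L

CA = [HCO3⁻] + 2[CO3²⁻] = (α₁ + 2α₂)·DIC
At pH 6.27: [H⁺]/K1 = 10^0.09 = 1.2303, K2/[H⁺] = 10^-4.05 = 8.9125×10^-5
α₁ = 1/(1 + 1.2303 + 8.9125×10^-5) = 1/2.2304 = 0.4484; α₂ = α₁·K2/[H⁺] = 3.996×10^-5
α₁ + 2α₂ = 0.4484
CA = 0.4484 × 1.38 = 0.619 mmol/L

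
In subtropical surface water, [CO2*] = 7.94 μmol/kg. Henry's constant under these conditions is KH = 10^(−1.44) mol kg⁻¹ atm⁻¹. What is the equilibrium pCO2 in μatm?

pCO2 = 219 μatm

KH = 10^(−1.44) = 3.631×10^-2 mol kg⁻¹ atm⁻¹
pCO2 = [CO2*]/KH = 7.94×10^-6 / 3.631×10^-2 = 2.19×10^-4 atm = 219 μatm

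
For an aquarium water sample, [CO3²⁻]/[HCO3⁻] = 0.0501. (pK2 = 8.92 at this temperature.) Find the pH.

From K2 = [H⁺][CO3²⁻]/[HCO3⁻]:  pH = pK2 + log₁₀([CO3²⁻]/[HCO3⁻])
log₁₀(0.0501) = -1.300
pH = 8.92 + (-1.300) = 7.62

pH = 7.62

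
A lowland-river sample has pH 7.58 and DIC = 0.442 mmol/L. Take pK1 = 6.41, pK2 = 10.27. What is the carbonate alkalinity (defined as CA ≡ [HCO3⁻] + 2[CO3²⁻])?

CA = [HCO3⁻] + 2[CO3²⁻] = (α₁ + 2α₂)·DIC
At pH 7.58: [H⁺]/K1 = 10^-1.17 = 0.067608, K2/[H⁺] = 10^-2.69 = 0.0020417
α₁ = 1/(1 + 0.067608 + 0.0020417) = 1/1.0697 = 0.9349; α₂ = α₁·K2/[H⁺] = 0.001909
α₁ + 2α₂ = 0.9387
CA = 0.9387 × 0.442 = 0.415 mmol/L

CA = 0.415 mmol/L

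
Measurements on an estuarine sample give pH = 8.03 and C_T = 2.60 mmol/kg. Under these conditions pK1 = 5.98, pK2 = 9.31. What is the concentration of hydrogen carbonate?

α₁ = 1 / (1 + [H⁺]/K1 + K2/[H⁺]) = 1 / (1 + 10^-2.05 + 10^-1.28)
   = 1 / (1 + 0.0089125 + 0.052481) = 1/1.0614 = 0.9422
[HCO3⁻] = α₁ × DIC = 0.9422 × 2.60 = 2.45 mmol/kg

[HCO3⁻] = 2.45 mmol/kg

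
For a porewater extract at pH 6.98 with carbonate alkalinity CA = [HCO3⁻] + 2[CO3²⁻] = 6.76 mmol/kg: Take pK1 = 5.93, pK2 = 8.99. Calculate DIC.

DIC = 7.29 mmol/kg

CA = [HCO3⁻] + 2[CO3²⁻] = (α₁ + 2α₂)·DIC
At pH 6.98: [H⁺]/K1 = 10^-1.05 = 0.089125, K2/[H⁺] = 10^-2.01 = 0.0097724
α₁ = 1/(1 + 0.089125 + 0.0097724) = 1/1.0989 = 0.9100; α₂ = α₁·K2/[H⁺] = 0.008893
α₁ + 2α₂ = 0.9278
DIC = CA / (α₁ + 2α₂) = 6.76 / 0.9278 = 7.29 mmol/kg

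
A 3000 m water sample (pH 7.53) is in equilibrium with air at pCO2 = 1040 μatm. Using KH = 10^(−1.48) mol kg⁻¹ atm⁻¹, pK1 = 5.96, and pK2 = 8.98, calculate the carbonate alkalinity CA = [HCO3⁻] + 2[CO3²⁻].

CA = 1.37 mmol/kg

[CO2*] = KH · pCO2 = 10^(−1.48) × 1040×10^-6 = 3.444×10^-5 mol/kg
α₀ = 1/(1 + K1/[H⁺] + K1K2/[H⁺]²) = 1/(1 + 10^+1.57 + 10^+0.12) = 0.02533
DIC = [CO2*]/α₀ = 3.444×10^-5 / 0.02533 = 1.359 mmol/kg
CA = (α₁ + 2α₂)·DIC = (0.9413 + 2×0.03340) × 1.359 = 1.37 mmol/kg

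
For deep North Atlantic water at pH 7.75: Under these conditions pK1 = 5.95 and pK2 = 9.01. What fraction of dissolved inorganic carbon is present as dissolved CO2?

α₀ = 1 / (1 + K1/[H⁺] + K1K2/[H⁺]²) = 1 / (1 + 10^+1.80 + 10^+0.54)
   = 1 / (1 + 63.096 + 3.4674) = 1/67.563 = 0.01480

α₀ = 0.0148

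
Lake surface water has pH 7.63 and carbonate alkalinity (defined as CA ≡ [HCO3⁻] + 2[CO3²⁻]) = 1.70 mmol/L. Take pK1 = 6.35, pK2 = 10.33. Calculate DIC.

DIC = 1.79 mmol/L

CA = [HCO3⁻] + 2[CO3²⁻] = (α₁ + 2α₂)·DIC
At pH 7.63: [H⁺]/K1 = 10^-1.28 = 0.052481, K2/[H⁺] = 10^-2.70 = 0.0019953
α₁ = 1/(1 + 0.052481 + 0.0019953) = 1/1.0545 = 0.9483; α₂ = α₁·K2/[H⁺] = 0.001892
α₁ + 2α₂ = 0.9521
DIC = CA / (α₁ + 2α₂) = 1.70 / 0.9521 = 1.79 mmol/L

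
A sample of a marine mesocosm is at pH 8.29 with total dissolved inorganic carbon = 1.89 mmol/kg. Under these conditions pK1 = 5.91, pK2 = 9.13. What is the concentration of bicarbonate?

α₁ = 1 / (1 + [H⁺]/K1 + K2/[H⁺]) = 1 / (1 + 10^-2.38 + 10^-0.84)
   = 1 / (1 + 0.0041687 + 0.14454) = 1/1.1487 = 0.8705
[HCO3⁻] = α₁ × DIC = 0.8705 × 1.89 = 1.65 mmol/kg

[HCO3⁻] = 1.65 mmol/kg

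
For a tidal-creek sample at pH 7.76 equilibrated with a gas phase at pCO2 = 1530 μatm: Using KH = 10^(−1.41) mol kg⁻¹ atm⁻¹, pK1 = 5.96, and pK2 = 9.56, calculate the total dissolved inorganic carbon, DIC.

DIC = 3.87 mmol/kg

[CO2*] = KH · pCO2 = 10^(−1.41) × 1530×10^-6 = 5.952×10^-5 mol/kg
α₀ = 1/(1 + K1/[H⁺] + K1K2/[H⁺]²) = 1/(1 + 10^+1.80 + 10^-0.00) = 0.01536
DIC = [CO2*]/α₀ = 5.952×10^-5 / 0.01536 = 3.87 mmol/kg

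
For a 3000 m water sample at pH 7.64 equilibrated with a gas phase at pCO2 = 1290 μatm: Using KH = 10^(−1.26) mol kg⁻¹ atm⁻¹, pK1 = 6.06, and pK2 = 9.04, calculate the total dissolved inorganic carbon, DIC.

DIC = 2.87 mmol/kg

[CO2*] = KH · pCO2 = 10^(−1.26) × 1290×10^-6 = 7.089×10^-5 mol/kg
α₀ = 1/(1 + K1/[H⁺] + K1K2/[H⁺]²) = 1/(1 + 10^+1.58 + 10^+0.18) = 0.02467
DIC = [CO2*]/α₀ = 7.089×10^-5 / 0.02467 = 2.87 mmol/kg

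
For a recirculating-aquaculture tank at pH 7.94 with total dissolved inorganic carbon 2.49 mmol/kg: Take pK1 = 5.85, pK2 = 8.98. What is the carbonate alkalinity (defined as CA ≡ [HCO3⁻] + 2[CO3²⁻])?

CA = 2.68 mmol/kg

CA = [HCO3⁻] + 2[CO3²⁻] = (α₁ + 2α₂)·DIC
At pH 7.94: [H⁺]/K1 = 10^-2.09 = 0.0081283, K2/[H⁺] = 10^-1.04 = 0.091201
α₁ = 1/(1 + 0.0081283 + 0.091201) = 1/1.0993 = 0.9096; α₂ = α₁·K2/[H⁺] = 0.08296
α₁ + 2α₂ = 1.0756
CA = 1.0756 × 2.49 = 2.68 mmol/kg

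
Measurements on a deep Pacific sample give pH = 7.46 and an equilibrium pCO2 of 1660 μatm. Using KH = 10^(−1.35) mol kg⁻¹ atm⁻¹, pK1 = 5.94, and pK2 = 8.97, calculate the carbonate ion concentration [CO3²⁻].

[CO3²⁻] = 0.0759 mmol/kg

[CO2*] = KH · pCO2 = 10^(−1.35) × 1660×10^-6 = 7.415×10^-5 mol/kg
α₀ = 1/(1 + K1/[H⁺] + K1K2/[H⁺]²) = 1/(1 + 10^+1.52 + 10^+0.01) = 0.02846
DIC = [CO2*]/α₀ = 7.415×10^-5 / 0.02846 = 2.605 mmol/kg
[CO3²⁻] = α₂·DIC; α₂ = 0.02912, so [CO3²⁻] = 0.02912 × 2.605 = 0.0759 mmol/kg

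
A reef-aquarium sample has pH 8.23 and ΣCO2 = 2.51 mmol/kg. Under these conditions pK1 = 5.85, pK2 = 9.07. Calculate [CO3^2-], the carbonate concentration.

α₂ = 1 / (1 + [H⁺]/K2 + [H⁺]²/(K1K2)) = 1 / (1 + 10^+0.84 + 10^-1.54)
   = 1 / (1 + 6.9183 + 0.028840) = 1/7.9472 = 0.1258
[CO3²⁻] = α₂ × DIC = 0.1258 × 2.51 = 0.316 mmol/kg

[CO3²⁻] = 0.316 mmol/kg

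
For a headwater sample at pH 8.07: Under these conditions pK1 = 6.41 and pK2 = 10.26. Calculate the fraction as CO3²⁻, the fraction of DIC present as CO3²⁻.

α₂ = 1 / (1 + [H⁺]/K2 + [H⁺]²/(K1K2)) = 1 / (1 + 10^+2.19 + 10^+0.53)
   = 1 / (1 + 154.88 + 3.3884) = 1/159.27 = 0.006279

α₂ = 0.00628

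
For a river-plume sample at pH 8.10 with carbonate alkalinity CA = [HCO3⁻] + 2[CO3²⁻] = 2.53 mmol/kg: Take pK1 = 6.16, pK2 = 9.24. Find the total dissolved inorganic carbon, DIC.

DIC = 2.40 mmol/kg

CA = [HCO3⁻] + 2[CO3²⁻] = (α₁ + 2α₂)·DIC
At pH 8.10: [H⁺]/K1 = 10^-1.94 = 0.011482, K2/[H⁺] = 10^-1.14 = 0.072444
α₁ = 1/(1 + 0.011482 + 0.072444) = 1/1.0839 = 0.9226; α₂ = α₁·K2/[H⁺] = 0.06683
α₁ + 2α₂ = 1.0562
DIC = CA / (α₁ + 2α₂) = 2.53 / 1.0562 = 2.40 mmol/kg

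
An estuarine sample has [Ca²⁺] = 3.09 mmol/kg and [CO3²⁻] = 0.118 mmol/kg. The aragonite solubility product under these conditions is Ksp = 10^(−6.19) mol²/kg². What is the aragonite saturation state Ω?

Ksp = 10^(−6.19) = 6.457×10^-7
Ω = [Ca²⁺][CO3²⁻]/Ksp = (3.09×10^-3)(0.118×10^-3) / 6.457×10^-7 = 0.565

Ω = 0.565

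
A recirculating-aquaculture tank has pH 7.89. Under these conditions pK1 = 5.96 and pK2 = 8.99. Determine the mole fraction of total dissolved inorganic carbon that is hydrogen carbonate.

α₁ = 1 / (1 + [H⁺]/K1 + K2/[H⁺]) = 1 / (1 + 10^-1.93 + 10^-1.10)
   = 1 / (1 + 0.011749 + 0.079433) = 1/1.0912 = 0.9164

α₁ = 0.916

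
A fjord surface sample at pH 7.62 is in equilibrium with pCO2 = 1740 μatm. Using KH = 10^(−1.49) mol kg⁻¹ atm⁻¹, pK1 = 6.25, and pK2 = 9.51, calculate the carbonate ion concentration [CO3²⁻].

[CO2*] = KH · pCO2 = 10^(−1.49) × 1740×10^-6 = 5.631×10^-5 mol/kg
α₀ = 1/(1 + K1/[H⁺] + K1K2/[H⁺]²) = 1/(1 + 10^+1.37 + 10^-0.52) = 0.04041
DIC = [CO2*]/α₀ = 5.631×10^-5 / 0.04041 = 1.393 mmol/kg
[CO3²⁻] = α₂·DIC; α₂ = 0.01220, so [CO3²⁻] = 0.01220 × 1.393 = 0.0170 mmol/kg = 17.0 μmol/kg

[CO3²⁻] = 17.0 μmol/kg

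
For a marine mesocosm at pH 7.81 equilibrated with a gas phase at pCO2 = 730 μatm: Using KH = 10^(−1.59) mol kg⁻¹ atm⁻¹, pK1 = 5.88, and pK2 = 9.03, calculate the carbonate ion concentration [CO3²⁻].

[CO2*] = KH · pCO2 = 10^(−1.59) × 730×10^-6 = 1.876×10^-5 mol/kg
α₀ = 1/(1 + K1/[H⁺] + K1K2/[H⁺]²) = 1/(1 + 10^+1.93 + 10^+0.71) = 0.01096
DIC = [CO2*]/α₀ = 1.876×10^-5 / 0.01096 = 1.712 mmol/kg
[CO3²⁻] = α₂·DIC; α₂ = 0.05621, so [CO3²⁻] = 0.05621 × 1.712 = 0.0962 mmol/kg

[CO3²⁻] = 0.0962 mmol/kg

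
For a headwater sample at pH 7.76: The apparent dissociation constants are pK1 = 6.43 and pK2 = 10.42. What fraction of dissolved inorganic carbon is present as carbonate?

α₂ = 1 / (1 + [H⁺]/K2 + [H⁺]²/(K1K2)) = 1 / (1 + 10^+2.66 + 10^+1.33)
   = 1 / (1 + 457.09 + 21.380) = 1/479.47 = 0.002086

α₂ = 0.00209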